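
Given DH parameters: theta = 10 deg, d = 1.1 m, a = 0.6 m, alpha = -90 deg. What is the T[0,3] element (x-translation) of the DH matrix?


T[0,3] = a * cos(theta)
= 0.6 * cos(10 deg)
= 0.6 * 0.9848
= 0.5909


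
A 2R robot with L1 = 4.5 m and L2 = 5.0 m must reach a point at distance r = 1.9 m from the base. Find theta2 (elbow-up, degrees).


cos(theta2) = (r^2 - L1^2 - L2^2) / (2*L1*L2)
cos(theta2) = (3.61 - 20.25 - 25.0) / 45.0
cos(theta2) = -0.925333
theta2 = 157.7187 degrees


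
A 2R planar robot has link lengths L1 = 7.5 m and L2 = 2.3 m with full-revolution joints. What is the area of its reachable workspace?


r_max = L1 + L2 = 9.8 m
r_min = |L1 - L2| = 5.2 m
Area = pi*(r_max^2 - r_min^2)
= pi*(96.04 - 27.04)
= pi * 69.0
= 216.7699 m^2


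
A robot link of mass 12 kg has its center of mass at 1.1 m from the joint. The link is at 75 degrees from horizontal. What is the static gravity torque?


tau = m*g*L*cos(angle)
= 12 * 9.81 * 1.1 * cos(75 deg)
= 12 * 9.81 * 1.1 * 0.2588
= 33.515 Nm


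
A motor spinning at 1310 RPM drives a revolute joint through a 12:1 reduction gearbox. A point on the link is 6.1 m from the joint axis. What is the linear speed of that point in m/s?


omega_motor = 1310 * 2*pi/60 = 137.1829 rad/s
omega_joint = omega_motor / 12 = 11.4319 rad/s
v = omega_joint * r = 11.4319 * 6.1
= 69.7346 m/s


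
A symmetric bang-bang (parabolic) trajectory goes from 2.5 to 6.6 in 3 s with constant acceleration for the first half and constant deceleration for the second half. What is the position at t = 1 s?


Symmetric rest-to-rest: each phase covers (pf-p0)/2 in time T/2. 0.5*a*(T/2)^2 = (pf-p0)/2 => a = 4*(pf-p0)/T^2
a = 4*(6.6-2.5)/3^2 = 1.8222
t = 1 is in the acceleration phase (t <= T/2).
p = p0 + 0.5*a*t^2 = 2.5 + 0.5*1.8222*1^2
= 3.4111


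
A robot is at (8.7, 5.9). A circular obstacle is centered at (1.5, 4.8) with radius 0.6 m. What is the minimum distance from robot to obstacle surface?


center_dist = sqrt((8.7-1.5)^2 + (5.9-4.8)^2)
= sqrt(51.84 + 1.21)
= 7.2835
min_dist = center_dist - radius = 7.2835 - 0.6 = 6.6835 m


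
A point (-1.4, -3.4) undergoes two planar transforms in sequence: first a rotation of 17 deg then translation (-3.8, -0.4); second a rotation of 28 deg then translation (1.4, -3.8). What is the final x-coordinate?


After transform 1:
x1 = cos(17)*-1.4 - sin(17)*-3.4 + -3.8 = -4.1448
y1 = sin(17)*-1.4 + cos(17)*-3.4 + -0.4 = -4.0608
After transform 2:
x2 = cos(28)*-4.1448 - sin(28)*-4.0608 + 1.4
= -0.3532


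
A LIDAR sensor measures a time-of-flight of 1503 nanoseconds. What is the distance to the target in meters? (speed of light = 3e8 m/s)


tof = 1503 ns = 1.503e-06 s
dist = c * tof / 2
= 3e8 * 1.503e-06 / 2
= 225.45 m


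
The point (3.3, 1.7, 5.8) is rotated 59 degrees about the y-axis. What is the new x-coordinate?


Rotation about y-axis: x' = x*cos(theta) + z*sin(theta)
= 3.3 * 0.515 + 5.8 * 0.8572
= 6.6712


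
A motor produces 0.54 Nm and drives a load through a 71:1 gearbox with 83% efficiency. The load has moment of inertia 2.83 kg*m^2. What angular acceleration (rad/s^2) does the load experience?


tau_out = tau_motor * N * eta
= 0.54 * 71 * 0.83 = 31.8222 Nm
alpha = tau_out / I = 31.8222 / 2.83
= 11.2446 rad/s^2


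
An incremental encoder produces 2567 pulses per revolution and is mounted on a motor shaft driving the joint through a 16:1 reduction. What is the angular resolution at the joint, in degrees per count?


counts per rev = 2567
effective counts at joint = 2567 * 16 = 41072
resolution = 360 / 41072
= 0.0088 deg/count


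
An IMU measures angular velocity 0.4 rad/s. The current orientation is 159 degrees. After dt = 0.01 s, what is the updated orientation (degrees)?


delta_theta = w * dt = 0.4 * 0.01 = 0.004 rad
= 0.2292 deg
theta_new = 159 + 0.2292 = 159.2292 deg


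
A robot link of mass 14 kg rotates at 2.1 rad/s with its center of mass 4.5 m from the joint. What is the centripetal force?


F = m * omega^2 * r
= 14 * 2.1^2 * 4.5
= 14 * 4.41 * 4.5
= 277.83 N


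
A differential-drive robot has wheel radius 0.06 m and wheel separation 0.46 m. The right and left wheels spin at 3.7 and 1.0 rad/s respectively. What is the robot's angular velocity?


vR = r*wR = 0.06*3.7 = 0.222 m/s
vL = r*wL = 0.06*1.0 = 0.06 m/s
v = (vR+vL)/2 = 0.141 m/s
omega = (vR-vL)/L = 0.3522 rad/s
angular velocity = 0.3522 rad/s


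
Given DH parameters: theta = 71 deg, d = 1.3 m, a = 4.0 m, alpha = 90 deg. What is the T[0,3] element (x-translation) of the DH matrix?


T[0,3] = a * cos(theta)
= 4.0 * cos(71 deg)
= 4.0 * 0.3256
= 1.3023


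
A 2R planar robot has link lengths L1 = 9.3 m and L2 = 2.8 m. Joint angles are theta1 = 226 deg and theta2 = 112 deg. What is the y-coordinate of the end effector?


Convert angles to radians: theta1 = 3.9444, theta2 = 1.9548
y = L1*sin(theta1) + L2*sin(theta1+theta2)
y = -6.6899 + -1.0489
y = -7.7388


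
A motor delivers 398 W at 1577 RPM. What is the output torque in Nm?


omega = 1577 * 2*pi/60 = 165.1431 rad/s
tau = P / omega = 398 / 165.1431
= 2.41 Nm


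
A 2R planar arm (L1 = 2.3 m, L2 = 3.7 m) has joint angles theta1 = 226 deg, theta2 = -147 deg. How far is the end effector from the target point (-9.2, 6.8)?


End effector via forward kinematics:
x = L1*cos(t1) + L2*cos(t1+t2) = -0.8917
y = L1*sin(t1) + L2*sin(t1+t2) = 1.9775
Distance to target:
d = sqrt((-9.2 - -0.8917)^2 + (6.8 - 1.9775)^2)
= sqrt(69.0275 + 23.2561)
= 9.6064 m


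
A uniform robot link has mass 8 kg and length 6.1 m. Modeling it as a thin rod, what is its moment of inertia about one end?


I = (1/3) * m * L^2
= (1/3) * 8 * 6.1^2
= 0.333333 * 8 * 37.21
= 99.2267 kg*m^2


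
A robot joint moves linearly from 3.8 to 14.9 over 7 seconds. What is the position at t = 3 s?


s = t/T = 3/7 = 0.4286
p(t) = p0 + (pf-p0)*s
= 3.8 + (14.9 - 3.8) * 0.4286
= 8.5571


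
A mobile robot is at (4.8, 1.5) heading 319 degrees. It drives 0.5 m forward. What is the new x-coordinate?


x_new = x0 + d*cos(theta)
= 4.8 + 0.5*cos(319)
= 4.8 + 0.3774
= 5.1774


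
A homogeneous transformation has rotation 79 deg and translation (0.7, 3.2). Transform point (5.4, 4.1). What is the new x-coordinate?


x' = cos(theta)*px - sin(theta)*py + tx
= 0.1908*5.4 - 0.9816*4.1 + 0.7
= -2.2943


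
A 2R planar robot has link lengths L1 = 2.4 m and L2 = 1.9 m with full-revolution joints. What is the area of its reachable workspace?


r_max = L1 + L2 = 4.3 m
r_min = |L1 - L2| = 0.5 m
Area = pi*(r_max^2 - r_min^2)
= pi*(18.49 - 0.25)
= pi * 18.24
= 57.3027 m^2


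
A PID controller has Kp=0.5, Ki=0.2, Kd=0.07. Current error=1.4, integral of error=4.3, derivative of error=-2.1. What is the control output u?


u = Kp*e + Ki*int(e) + Kd*de/dt
= 0.5*1.4 + 0.2*4.3 + 0.07*(-2.1)
= 0.7 + 0.86 + -0.147
= 1.413


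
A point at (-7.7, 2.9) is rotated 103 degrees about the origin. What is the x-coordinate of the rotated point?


x' = x*cos(theta) - y*sin(theta)
cos(103 deg) = -0.225, sin(103 deg) = 0.9744
x' = -7.7 * -0.225 - 2.9 * 0.9744
= 1.7321 - 2.8257
= -1.0936


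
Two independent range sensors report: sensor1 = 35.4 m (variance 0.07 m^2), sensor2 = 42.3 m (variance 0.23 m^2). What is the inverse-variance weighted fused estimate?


w1 = (1/var1) / (1/var1 + 1/var2)
   = 14.2857 / (14.2857 + 4.3478) = 0.7667
w2 = 1 - w1 = 0.2333
fused = w1*s1 + w2*s2 = 27.14 + 9.87
= 37.01 m


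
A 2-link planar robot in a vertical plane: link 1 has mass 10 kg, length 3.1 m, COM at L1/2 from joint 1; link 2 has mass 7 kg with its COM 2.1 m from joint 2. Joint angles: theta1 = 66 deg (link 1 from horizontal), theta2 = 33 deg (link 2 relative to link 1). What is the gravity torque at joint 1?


Horizontal distance from joint 1 to link-1 COM:
  x_c1 = (L1/2)*cos(t1) = 1.55 * 0.4067 = 0.6304 m
Horizontal distance from joint 1 to link-2 COM:
  x_c2 = L1*cos(t1) + Lc2*cos(t1+t2)
       = 3.1*0.4067 + 2.1*-0.1564 = 0.9324 m
tau1 = m1*g*x_c1 + m2*g*x_c2
     = 10*9.81*0.6304 + 7*9.81*0.9324
     = 61.8463 + 64.0259
     = 125.8723 Nm


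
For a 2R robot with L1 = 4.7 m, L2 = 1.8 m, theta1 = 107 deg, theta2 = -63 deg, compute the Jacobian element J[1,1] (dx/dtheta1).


J[1,1] = -L1*sin(t1) - L2*sin(t1+t2)
= -4.7*sin(107) - 1.8*sin(44)
= -5.745


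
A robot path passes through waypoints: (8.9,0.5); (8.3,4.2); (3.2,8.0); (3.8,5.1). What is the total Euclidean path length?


Segment lengths:
  seg1 = sqrt((-0.6)^2 + (3.7)^2) = 3.7483
  seg2 = sqrt((-5.1)^2 + (3.8)^2) = 6.36
  seg3 = sqrt((0.6)^2 + (-2.9)^2) = 2.9614
Total = 13.0698


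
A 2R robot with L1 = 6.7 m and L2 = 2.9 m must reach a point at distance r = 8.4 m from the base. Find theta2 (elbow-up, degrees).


cos(theta2) = (r^2 - L1^2 - L2^2) / (2*L1*L2)
cos(theta2) = (70.56 - 44.89 - 8.41) / 38.86
cos(theta2) = 0.444159
theta2 = 63.6305 degrees


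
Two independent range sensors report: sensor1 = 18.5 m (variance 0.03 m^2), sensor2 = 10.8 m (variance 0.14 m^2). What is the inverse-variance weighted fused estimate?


w1 = (1/var1) / (1/var1 + 1/var2)
   = 33.3333 / (33.3333 + 7.1429) = 0.8235
w2 = 1 - w1 = 0.1765
fused = w1*s1 + w2*s2 = 15.2353 + 1.9059
= 17.1412 m


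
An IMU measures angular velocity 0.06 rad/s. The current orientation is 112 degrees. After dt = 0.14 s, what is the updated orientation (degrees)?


delta_theta = w * dt = 0.06 * 0.14 = 0.0084 rad
= 0.4813 deg
theta_new = 112 + 0.4813 = 112.4813 deg


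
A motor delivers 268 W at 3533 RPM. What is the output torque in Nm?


omega = 3533 * 2*pi/60 = 369.9749 rad/s
tau = P / omega = 268 / 369.9749
= 0.7244 Nm


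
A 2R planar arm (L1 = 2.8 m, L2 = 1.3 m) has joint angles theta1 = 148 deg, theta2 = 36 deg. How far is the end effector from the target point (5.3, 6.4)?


End effector via forward kinematics:
x = L1*cos(t1) + L2*cos(t1+t2) = -3.6714
y = L1*sin(t1) + L2*sin(t1+t2) = 1.3931
Distance to target:
d = sqrt((5.3 - -3.6714)^2 + (6.4 - 1.3931)^2)
= sqrt(80.4854 + 25.0691)
= 10.274 m


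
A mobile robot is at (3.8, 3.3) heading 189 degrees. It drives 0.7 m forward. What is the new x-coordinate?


x_new = x0 + d*cos(theta)
= 3.8 + 0.7*cos(189)
= 3.8 + -0.6914
= 3.1086


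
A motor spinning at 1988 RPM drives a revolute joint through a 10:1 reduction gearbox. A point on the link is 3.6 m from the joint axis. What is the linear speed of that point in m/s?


omega_motor = 1988 * 2*pi/60 = 208.1829 rad/s
omega_joint = omega_motor / 10 = 20.8183 rad/s
v = omega_joint * r = 20.8183 * 3.6
= 74.9458 m/s


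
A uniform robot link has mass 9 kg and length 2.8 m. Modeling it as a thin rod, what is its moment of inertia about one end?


I = (1/3) * m * L^2
= (1/3) * 9 * 2.8^2
= 0.333333 * 9 * 7.84
= 23.52 kg*m^2


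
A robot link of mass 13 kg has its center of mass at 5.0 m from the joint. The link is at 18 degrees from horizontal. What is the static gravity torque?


tau = m*g*L*cos(angle)
= 13 * 9.81 * 5.0 * cos(18 deg)
= 13 * 9.81 * 5.0 * 0.9511
= 606.4412 Nm


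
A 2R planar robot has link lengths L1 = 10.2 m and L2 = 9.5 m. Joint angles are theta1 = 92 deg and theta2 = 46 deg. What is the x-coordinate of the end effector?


Convert angles to radians: theta1 = 1.6057, theta2 = 0.8029
x = L1*cos(theta1) + L2*cos(theta1+theta2)
x = -0.356 + -7.0599
x = -7.4159


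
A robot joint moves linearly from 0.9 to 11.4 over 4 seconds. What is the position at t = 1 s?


s = t/T = 1/4 = 0.25
p(t) = p0 + (pf-p0)*s
= 0.9 + (11.4 - 0.9) * 0.25
= 3.525


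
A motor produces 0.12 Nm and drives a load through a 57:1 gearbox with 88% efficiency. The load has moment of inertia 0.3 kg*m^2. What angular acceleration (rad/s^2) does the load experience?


tau_out = tau_motor * N * eta
= 0.12 * 57 * 0.88 = 6.0192 Nm
alpha = tau_out / I = 6.0192 / 0.3
= 20.064 rad/s^2


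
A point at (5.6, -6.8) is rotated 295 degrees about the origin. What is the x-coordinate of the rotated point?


x' = x*cos(theta) - y*sin(theta)
cos(295 deg) = 0.4226, sin(295 deg) = -0.9063
x' = 5.6 * 0.4226 - -6.8 * -0.9063
= 2.3667 - 6.1629
= -3.7962


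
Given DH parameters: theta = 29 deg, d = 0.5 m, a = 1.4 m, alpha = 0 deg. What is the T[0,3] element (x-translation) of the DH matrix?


T[0,3] = a * cos(theta)
= 1.4 * cos(29 deg)
= 1.4 * 0.8746
= 1.2245


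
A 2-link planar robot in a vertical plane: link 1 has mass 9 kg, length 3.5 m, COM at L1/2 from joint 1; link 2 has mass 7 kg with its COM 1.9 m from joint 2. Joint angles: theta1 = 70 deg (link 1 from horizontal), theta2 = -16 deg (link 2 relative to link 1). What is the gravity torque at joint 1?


Horizontal distance from joint 1 to link-1 COM:
  x_c1 = (L1/2)*cos(t1) = 1.75 * 0.342 = 0.5985 m
Horizontal distance from joint 1 to link-2 COM:
  x_c2 = L1*cos(t1) + Lc2*cos(t1+t2)
       = 3.5*0.342 + 1.9*0.5878 = 2.3139 m
tau1 = m1*g*x_c1 + m2*g*x_c2
     = 9*9.81*0.5985 + 7*9.81*2.3139
     = 52.8447 + 158.8929
     = 211.7376 Nm


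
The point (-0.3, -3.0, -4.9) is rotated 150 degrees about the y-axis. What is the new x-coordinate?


Rotation about y-axis: x' = x*cos(theta) + z*sin(theta)
= -0.3 * -0.866 + -4.9 * 0.5
= -2.1902


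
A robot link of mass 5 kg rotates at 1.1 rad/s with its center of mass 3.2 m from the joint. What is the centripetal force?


F = m * omega^2 * r
= 5 * 1.1^2 * 3.2
= 5 * 1.21 * 3.2
= 19.36 N


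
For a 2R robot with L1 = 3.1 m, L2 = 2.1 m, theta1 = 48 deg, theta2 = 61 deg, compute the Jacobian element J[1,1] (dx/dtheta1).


J[1,1] = -L1*sin(t1) - L2*sin(t1+t2)
= -3.1*sin(48) - 2.1*sin(109)
= -4.2893


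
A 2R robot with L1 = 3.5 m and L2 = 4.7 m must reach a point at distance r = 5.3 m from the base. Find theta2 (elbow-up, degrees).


cos(theta2) = (r^2 - L1^2 - L2^2) / (2*L1*L2)
cos(theta2) = (28.09 - 12.25 - 22.09) / 32.9
cos(theta2) = -0.18997
theta2 = 100.951 degrees


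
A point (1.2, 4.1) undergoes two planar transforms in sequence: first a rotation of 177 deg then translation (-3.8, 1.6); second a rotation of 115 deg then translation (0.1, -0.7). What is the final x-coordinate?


After transform 1:
x1 = cos(177)*1.2 - sin(177)*4.1 + -3.8 = -5.2129
y1 = sin(177)*1.2 + cos(177)*4.1 + 1.6 = -2.4316
After transform 2:
x2 = cos(115)*-5.2129 - sin(115)*-2.4316 + 0.1
= 4.5068


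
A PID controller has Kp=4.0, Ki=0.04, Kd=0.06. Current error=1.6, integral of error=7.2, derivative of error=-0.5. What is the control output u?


u = Kp*e + Ki*int(e) + Kd*de/dt
= 4.0*1.6 + 0.04*7.2 + 0.06*(-0.5)
= 6.4 + 0.288 + -0.03
= 6.658


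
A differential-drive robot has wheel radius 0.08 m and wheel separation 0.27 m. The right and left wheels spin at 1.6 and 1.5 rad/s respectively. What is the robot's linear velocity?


vR = r*wR = 0.08*1.6 = 0.128 m/s
vL = r*wL = 0.08*1.5 = 0.12 m/s
v = (vR+vL)/2 = 0.124 m/s
omega = (vR-vL)/L = 0.0296 rad/s
linear velocity = 0.124 m/s


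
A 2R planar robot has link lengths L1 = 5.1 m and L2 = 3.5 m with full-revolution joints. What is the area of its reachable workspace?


r_max = L1 + L2 = 8.6 m
r_min = |L1 - L2| = 1.6 m
Area = pi*(r_max^2 - r_min^2)
= pi*(73.96 - 2.56)
= pi * 71.4
= 224.3097 m^2


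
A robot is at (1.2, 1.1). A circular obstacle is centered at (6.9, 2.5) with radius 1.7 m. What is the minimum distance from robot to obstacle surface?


center_dist = sqrt((1.2-6.9)^2 + (1.1-2.5)^2)
= sqrt(32.49 + 1.96)
= 5.8694
min_dist = center_dist - radius = 5.8694 - 1.7 = 4.1694 m


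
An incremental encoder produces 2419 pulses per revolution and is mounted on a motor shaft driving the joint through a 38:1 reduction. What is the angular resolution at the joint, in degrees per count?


counts per rev = 2419
effective counts at joint = 2419 * 38 = 91922
resolution = 360 / 91922
= 0.0039 deg/count


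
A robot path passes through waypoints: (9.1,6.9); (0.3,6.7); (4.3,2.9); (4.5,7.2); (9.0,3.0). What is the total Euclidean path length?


Segment lengths:
  seg1 = sqrt((-8.8)^2 + (-0.2)^2) = 8.8023
  seg2 = sqrt((4.0)^2 + (-3.8)^2) = 5.5172
  seg3 = sqrt((0.2)^2 + (4.3)^2) = 4.3046
  seg4 = sqrt((4.5)^2 + (-4.2)^2) = 6.1555
Total = 24.7797


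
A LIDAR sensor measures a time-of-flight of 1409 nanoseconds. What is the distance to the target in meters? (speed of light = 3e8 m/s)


tof = 1409 ns = 1.409e-06 s
dist = c * tof / 2
= 3e8 * 1.409e-06 / 2
= 211.35 m


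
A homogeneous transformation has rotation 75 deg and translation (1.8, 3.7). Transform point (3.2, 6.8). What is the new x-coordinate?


x' = cos(theta)*px - sin(theta)*py + tx
= 0.2588*3.2 - 0.9659*6.8 + 1.8
= -3.9401


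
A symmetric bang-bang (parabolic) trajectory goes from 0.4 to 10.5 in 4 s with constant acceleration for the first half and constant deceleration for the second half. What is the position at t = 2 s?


Symmetric rest-to-rest: each phase covers (pf-p0)/2 in time T/2. 0.5*a*(T/2)^2 = (pf-p0)/2 => a = 4*(pf-p0)/T^2
a = 4*(10.5-0.4)/4^2 = 2.525
t = 2 is in the acceleration phase (t <= T/2).
p = p0 + 0.5*a*t^2 = 0.4 + 0.5*2.525*2^2
= 5.45


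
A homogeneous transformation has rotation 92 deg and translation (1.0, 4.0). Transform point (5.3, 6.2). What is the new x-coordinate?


x' = cos(theta)*px - sin(theta)*py + tx
= -0.0349*5.3 - 0.9994*6.2 + 1.0
= -5.3812


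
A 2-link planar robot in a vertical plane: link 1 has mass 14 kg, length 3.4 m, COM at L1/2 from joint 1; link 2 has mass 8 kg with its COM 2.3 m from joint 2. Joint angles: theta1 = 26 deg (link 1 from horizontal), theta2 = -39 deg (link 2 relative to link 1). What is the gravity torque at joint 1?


Horizontal distance from joint 1 to link-1 COM:
  x_c1 = (L1/2)*cos(t1) = 1.7 * 0.8988 = 1.5279 m
Horizontal distance from joint 1 to link-2 COM:
  x_c2 = L1*cos(t1) + Lc2*cos(t1+t2)
       = 3.4*0.8988 + 2.3*0.9744 = 5.297 m
tau1 = m1*g*x_c1 + m2*g*x_c2
     = 14*9.81*1.5279 + 8*9.81*5.297
     = 209.8486 + 415.7047
     = 625.5533 Nm


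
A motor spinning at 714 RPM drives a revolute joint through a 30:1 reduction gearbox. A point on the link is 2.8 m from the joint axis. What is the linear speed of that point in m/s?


omega_motor = 714 * 2*pi/60 = 74.7699 rad/s
omega_joint = omega_motor / 30 = 2.4923 rad/s
v = omega_joint * r = 2.4923 * 2.8
= 6.9785 m/s


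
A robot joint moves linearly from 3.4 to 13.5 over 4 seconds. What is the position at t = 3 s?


s = t/T = 3/4 = 0.75
p(t) = p0 + (pf-p0)*s
= 3.4 + (13.5 - 3.4) * 0.75
= 10.975


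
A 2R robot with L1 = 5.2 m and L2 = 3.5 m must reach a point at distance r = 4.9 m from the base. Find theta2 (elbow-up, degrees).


cos(theta2) = (r^2 - L1^2 - L2^2) / (2*L1*L2)
cos(theta2) = (24.01 - 27.04 - 12.25) / 36.4
cos(theta2) = -0.41978
theta2 = 114.8207 degrees


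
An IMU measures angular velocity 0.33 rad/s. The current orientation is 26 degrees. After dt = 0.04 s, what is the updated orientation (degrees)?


delta_theta = w * dt = 0.33 * 0.04 = 0.0132 rad
= 0.7563 deg
theta_new = 26 + 0.7563 = 26.7563 deg


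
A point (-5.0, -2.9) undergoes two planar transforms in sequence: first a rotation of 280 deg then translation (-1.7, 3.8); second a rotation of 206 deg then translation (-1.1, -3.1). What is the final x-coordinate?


After transform 1:
x1 = cos(280)*-5.0 - sin(280)*-2.9 + -1.7 = -5.4242
y1 = sin(280)*-5.0 + cos(280)*-2.9 + 3.8 = 8.2205
After transform 2:
x2 = cos(206)*-5.4242 - sin(206)*8.2205 + -1.1
= 7.3788


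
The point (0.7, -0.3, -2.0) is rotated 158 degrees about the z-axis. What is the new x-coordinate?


Rotation about z-axis: x' = x*cos(theta) - y*sin(theta)
= 0.7 * -0.9272 - -0.3 * 0.3746
= -0.5366


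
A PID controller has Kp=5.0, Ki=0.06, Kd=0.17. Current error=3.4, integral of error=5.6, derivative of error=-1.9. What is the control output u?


u = Kp*e + Ki*int(e) + Kd*de/dt
= 5.0*3.4 + 0.06*5.6 + 0.17*(-1.9)
= 17.0 + 0.336 + -0.323
= 17.013


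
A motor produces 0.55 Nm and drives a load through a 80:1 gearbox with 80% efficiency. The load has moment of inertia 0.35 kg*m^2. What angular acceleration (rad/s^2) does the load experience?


tau_out = tau_motor * N * eta
= 0.55 * 80 * 0.8 = 35.2 Nm
alpha = tau_out / I = 35.2 / 0.35
= 100.5714 rad/s^2


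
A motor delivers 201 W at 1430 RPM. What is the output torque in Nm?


omega = 1430 * 2*pi/60 = 149.7492 rad/s
tau = P / omega = 201 / 149.7492
= 1.3422 Nm


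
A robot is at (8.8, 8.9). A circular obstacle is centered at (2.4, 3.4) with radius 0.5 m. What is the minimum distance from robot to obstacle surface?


center_dist = sqrt((8.8-2.4)^2 + (8.9-3.4)^2)
= sqrt(40.96 + 30.25)
= 8.4386
min_dist = center_dist - radius = 8.4386 - 0.5 = 7.9386 m


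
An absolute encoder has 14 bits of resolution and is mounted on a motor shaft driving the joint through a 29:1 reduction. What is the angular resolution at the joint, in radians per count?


counts = 2^14 = 16384
effective counts at joint = 16384 * 29 = 475136
resolution = 2*pi / 475136
= 1.3224e-05 rad/count


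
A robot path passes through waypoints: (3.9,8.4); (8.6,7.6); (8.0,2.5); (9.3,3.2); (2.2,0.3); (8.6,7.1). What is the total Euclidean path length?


Segment lengths:
  seg1 = sqrt((4.7)^2 + (-0.8)^2) = 4.7676
  seg2 = sqrt((-0.6)^2 + (-5.1)^2) = 5.1352
  seg3 = sqrt((1.3)^2 + (0.7)^2) = 1.4765
  seg4 = sqrt((-7.1)^2 + (-2.9)^2) = 7.6694
  seg5 = sqrt((6.4)^2 + (6.8)^2) = 9.3381
Total = 28.3868


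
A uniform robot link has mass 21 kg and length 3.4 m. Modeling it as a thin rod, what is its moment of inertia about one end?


I = (1/3) * m * L^2
= (1/3) * 21 * 3.4^2
= 0.333333 * 21 * 11.56
= 80.92 kg*m^2


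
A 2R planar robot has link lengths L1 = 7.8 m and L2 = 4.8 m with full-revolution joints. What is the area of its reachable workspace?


r_max = L1 + L2 = 12.6 m
r_min = |L1 - L2| = 3.0 m
Area = pi*(r_max^2 - r_min^2)
= pi*(158.76 - 9.0)
= pi * 149.76
= 470.4849 m^2


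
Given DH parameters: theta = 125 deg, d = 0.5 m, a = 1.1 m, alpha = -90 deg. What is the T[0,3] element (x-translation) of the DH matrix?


T[0,3] = a * cos(theta)
= 1.1 * cos(125 deg)
= 1.1 * -0.5736
= -0.6309


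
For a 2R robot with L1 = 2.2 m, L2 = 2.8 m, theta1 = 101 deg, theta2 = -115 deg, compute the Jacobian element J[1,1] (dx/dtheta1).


J[1,1] = -L1*sin(t1) - L2*sin(t1+t2)
= -2.2*sin(101) - 2.8*sin(-14)
= -1.4822


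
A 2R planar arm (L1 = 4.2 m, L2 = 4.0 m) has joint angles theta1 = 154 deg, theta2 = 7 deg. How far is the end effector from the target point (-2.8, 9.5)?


End effector via forward kinematics:
x = L1*cos(t1) + L2*cos(t1+t2) = -7.557
y = L1*sin(t1) + L2*sin(t1+t2) = 3.1434
Distance to target:
d = sqrt((-2.8 - -7.557)^2 + (9.5 - 3.1434)^2)
= sqrt(22.6291 + 40.406)
= 7.9395 m


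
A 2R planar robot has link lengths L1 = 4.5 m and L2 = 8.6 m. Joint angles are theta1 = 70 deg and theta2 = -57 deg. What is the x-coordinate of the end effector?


Convert angles to radians: theta1 = 1.2217, theta2 = -0.9948
x = L1*cos(theta1) + L2*cos(theta1+theta2)
x = 1.5391 + 8.3796
x = 9.9187


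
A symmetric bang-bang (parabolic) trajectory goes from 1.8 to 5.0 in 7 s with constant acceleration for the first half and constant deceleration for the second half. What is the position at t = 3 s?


Symmetric rest-to-rest: each phase covers (pf-p0)/2 in time T/2. 0.5*a*(T/2)^2 = (pf-p0)/2 => a = 4*(pf-p0)/T^2
a = 4*(5.0-1.8)/7^2 = 0.2612
t = 3 is in the acceleration phase (t <= T/2).
p = p0 + 0.5*a*t^2 = 1.8 + 0.5*0.2612*3^2
= 2.9755


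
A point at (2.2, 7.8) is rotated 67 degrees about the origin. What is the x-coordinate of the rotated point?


x' = x*cos(theta) - y*sin(theta)
cos(67 deg) = 0.3907, sin(67 deg) = 0.9205
x' = 2.2 * 0.3907 - 7.8 * 0.9205
= 0.8596 - 7.1799
= -6.3203


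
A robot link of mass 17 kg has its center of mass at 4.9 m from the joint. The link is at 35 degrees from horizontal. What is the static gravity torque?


tau = m*g*L*cos(angle)
= 17 * 9.81 * 4.9 * cos(35 deg)
= 17 * 9.81 * 4.9 * 0.8192
= 669.3889 Nm


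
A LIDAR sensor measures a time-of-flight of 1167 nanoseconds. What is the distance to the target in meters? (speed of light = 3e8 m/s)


tof = 1167 ns = 1.167e-06 s
dist = c * tof / 2
= 3e8 * 1.167e-06 / 2
= 175.05 m


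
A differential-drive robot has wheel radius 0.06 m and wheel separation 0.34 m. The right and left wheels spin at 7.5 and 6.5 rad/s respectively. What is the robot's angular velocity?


vR = r*wR = 0.06*7.5 = 0.45 m/s
vL = r*wL = 0.06*6.5 = 0.39 m/s
v = (vR+vL)/2 = 0.42 m/s
omega = (vR-vL)/L = 0.1765 rad/s
angular velocity = 0.1765 rad/s


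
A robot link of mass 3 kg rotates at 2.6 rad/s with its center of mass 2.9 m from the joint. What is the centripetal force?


F = m * omega^2 * r
= 3 * 2.6^2 * 2.9
= 3 * 6.76 * 2.9
= 58.812 N


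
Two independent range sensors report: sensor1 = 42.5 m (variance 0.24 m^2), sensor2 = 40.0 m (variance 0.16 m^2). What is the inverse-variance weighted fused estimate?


w1 = (1/var1) / (1/var1 + 1/var2)
   = 4.1667 / (4.1667 + 6.25) = 0.4
w2 = 1 - w1 = 0.6
fused = w1*s1 + w2*s2 = 17.0 + 24.0
= 41.0 m


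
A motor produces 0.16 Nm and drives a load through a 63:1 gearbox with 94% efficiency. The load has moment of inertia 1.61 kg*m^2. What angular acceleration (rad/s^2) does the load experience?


tau_out = tau_motor * N * eta
= 0.16 * 63 * 0.94 = 9.4752 Nm
alpha = tau_out / I = 9.4752 / 1.61
= 5.8852 rad/s^2


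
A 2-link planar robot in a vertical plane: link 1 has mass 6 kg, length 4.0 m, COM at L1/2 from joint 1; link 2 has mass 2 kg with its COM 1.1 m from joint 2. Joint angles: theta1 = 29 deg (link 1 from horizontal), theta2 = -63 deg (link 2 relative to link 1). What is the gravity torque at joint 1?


Horizontal distance from joint 1 to link-1 COM:
  x_c1 = (L1/2)*cos(t1) = 2.0 * 0.8746 = 1.7492 m
Horizontal distance from joint 1 to link-2 COM:
  x_c2 = L1*cos(t1) + Lc2*cos(t1+t2)
       = 4.0*0.8746 + 1.1*0.829 = 4.4104 m
tau1 = m1*g*x_c1 + m2*g*x_c2
     = 6*9.81*1.7492 + 2*9.81*4.4104
     = 102.9602 + 86.5324
     = 189.4927 Nm


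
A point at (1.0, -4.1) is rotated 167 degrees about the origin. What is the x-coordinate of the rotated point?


x' = x*cos(theta) - y*sin(theta)
cos(167 deg) = -0.9744, sin(167 deg) = 0.225
x' = 1.0 * -0.9744 - -4.1 * 0.225
= -0.9744 - -0.9223
= -0.0521


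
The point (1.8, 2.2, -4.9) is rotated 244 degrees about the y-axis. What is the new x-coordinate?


Rotation about y-axis: x' = x*cos(theta) + z*sin(theta)
= 1.8 * -0.4384 + -4.9 * -0.8988
= 3.615


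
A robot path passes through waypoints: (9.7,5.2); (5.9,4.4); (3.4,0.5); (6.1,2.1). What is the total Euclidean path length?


Segment lengths:
  seg1 = sqrt((-3.8)^2 + (-0.8)^2) = 3.8833
  seg2 = sqrt((-2.5)^2 + (-3.9)^2) = 4.6325
  seg3 = sqrt((2.7)^2 + (1.6)^2) = 3.1385
Total = 11.6543


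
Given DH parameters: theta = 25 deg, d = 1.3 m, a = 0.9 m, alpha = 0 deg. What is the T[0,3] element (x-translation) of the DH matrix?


T[0,3] = a * cos(theta)
= 0.9 * cos(25 deg)
= 0.9 * 0.9063
= 0.8157


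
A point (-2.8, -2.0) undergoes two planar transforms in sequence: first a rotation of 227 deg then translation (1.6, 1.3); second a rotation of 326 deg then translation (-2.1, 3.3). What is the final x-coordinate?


After transform 1:
x1 = cos(227)*-2.8 - sin(227)*-2.0 + 1.6 = 2.0469
y1 = sin(227)*-2.8 + cos(227)*-2.0 + 1.3 = 4.7118
After transform 2:
x2 = cos(326)*2.0469 - sin(326)*4.7118 + -2.1
= 2.2317


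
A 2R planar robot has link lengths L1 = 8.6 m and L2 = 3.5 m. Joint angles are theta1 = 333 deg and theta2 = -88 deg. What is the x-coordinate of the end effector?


Convert angles to radians: theta1 = 5.8119, theta2 = -1.5359
x = L1*cos(theta1) + L2*cos(theta1+theta2)
x = 7.6627 + -1.4792
x = 6.1835


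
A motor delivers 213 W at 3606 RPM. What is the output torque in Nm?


omega = 3606 * 2*pi/60 = 377.6194 rad/s
tau = P / omega = 213 / 377.6194
= 0.5641 Nm


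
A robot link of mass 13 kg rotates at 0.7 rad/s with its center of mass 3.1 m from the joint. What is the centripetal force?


F = m * omega^2 * r
= 13 * 0.7^2 * 3.1
= 13 * 0.49 * 3.1
= 19.747 N


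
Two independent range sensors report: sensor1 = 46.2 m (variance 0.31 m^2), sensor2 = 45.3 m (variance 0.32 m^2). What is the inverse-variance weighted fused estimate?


w1 = (1/var1) / (1/var1 + 1/var2)
   = 3.2258 / (3.2258 + 3.125) = 0.5079
w2 = 1 - w1 = 0.4921
fused = w1*s1 + w2*s2 = 23.4667 + 22.2905
= 45.7571 m


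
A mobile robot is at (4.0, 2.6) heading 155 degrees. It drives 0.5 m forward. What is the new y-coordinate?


y_new = y0 + d*sin(theta)
= 2.6 + 0.5*sin(155)
= 2.6 + 0.2113
= 2.8113


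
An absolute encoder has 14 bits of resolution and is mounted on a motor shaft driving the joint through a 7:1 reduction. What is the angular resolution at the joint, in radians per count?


counts = 2^14 = 16384
effective counts at joint = 16384 * 7 = 114688
resolution = 2*pi / 114688
= 5.4785e-05 rad/count


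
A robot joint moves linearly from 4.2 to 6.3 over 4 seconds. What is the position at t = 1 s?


s = t/T = 1/4 = 0.25
p(t) = p0 + (pf-p0)*s
= 4.2 + (6.3 - 4.2) * 0.25
= 4.725


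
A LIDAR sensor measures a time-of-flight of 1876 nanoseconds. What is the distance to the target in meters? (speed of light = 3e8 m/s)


tof = 1876 ns = 1.876e-06 s
dist = c * tof / 2
= 3e8 * 1.876e-06 / 2
= 281.4 m


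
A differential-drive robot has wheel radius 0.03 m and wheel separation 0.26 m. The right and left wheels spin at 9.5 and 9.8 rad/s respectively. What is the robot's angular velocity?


vR = r*wR = 0.03*9.5 = 0.285 m/s
vL = r*wL = 0.03*9.8 = 0.294 m/s
v = (vR+vL)/2 = 0.2895 m/s
omega = (vR-vL)/L = -0.0346 rad/s
angular velocity = -0.0346 rad/s


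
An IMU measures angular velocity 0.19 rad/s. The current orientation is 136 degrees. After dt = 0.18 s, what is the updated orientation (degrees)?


delta_theta = w * dt = 0.19 * 0.18 = 0.0342 rad
= 1.9595 deg
theta_new = 136 + 1.9595 = 137.9595 deg


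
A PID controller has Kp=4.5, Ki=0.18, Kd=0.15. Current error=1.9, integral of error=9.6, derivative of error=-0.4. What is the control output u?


u = Kp*e + Ki*int(e) + Kd*de/dt
= 4.5*1.9 + 0.18*9.6 + 0.15*(-0.4)
= 8.55 + 1.728 + -0.06
= 10.218


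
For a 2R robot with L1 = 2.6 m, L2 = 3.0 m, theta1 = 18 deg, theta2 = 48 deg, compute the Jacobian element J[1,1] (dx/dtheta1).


J[1,1] = -L1*sin(t1) - L2*sin(t1+t2)
= -2.6*sin(18) - 3.0*sin(66)
= -3.5441


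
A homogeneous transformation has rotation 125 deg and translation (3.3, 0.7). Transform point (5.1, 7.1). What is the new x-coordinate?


x' = cos(theta)*px - sin(theta)*py + tx
= -0.5736*5.1 - 0.8192*7.1 + 3.3
= -5.4412


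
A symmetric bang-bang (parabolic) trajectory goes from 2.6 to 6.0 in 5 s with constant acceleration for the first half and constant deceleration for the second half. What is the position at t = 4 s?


Symmetric rest-to-rest: each phase covers (pf-p0)/2 in time T/2. 0.5*a*(T/2)^2 = (pf-p0)/2 => a = 4*(pf-p0)/T^2
a = 4*(6.0-2.6)/5^2 = 0.544
t = 4 is in the deceleration phase (t > T/2).
p = pf - 0.5*a*(T-t)^2 = 6.0 - 0.5*0.544*1^2
= 5.728


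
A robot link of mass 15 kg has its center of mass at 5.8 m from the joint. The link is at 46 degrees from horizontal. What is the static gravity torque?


tau = m*g*L*cos(angle)
= 15 * 9.81 * 5.8 * cos(46 deg)
= 15 * 9.81 * 5.8 * 0.6947
= 592.8701 Nm


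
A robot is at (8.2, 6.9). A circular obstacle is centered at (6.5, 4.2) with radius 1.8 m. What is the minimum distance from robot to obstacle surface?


center_dist = sqrt((8.2-6.5)^2 + (6.9-4.2)^2)
= sqrt(2.89 + 7.29)
= 3.1906
min_dist = center_dist - radius = 3.1906 - 1.8 = 1.3906 m


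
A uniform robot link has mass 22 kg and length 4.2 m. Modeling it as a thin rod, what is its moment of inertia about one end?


I = (1/3) * m * L^2
= (1/3) * 22 * 4.2^2
= 0.333333 * 22 * 17.64
= 129.36 kg*m^2


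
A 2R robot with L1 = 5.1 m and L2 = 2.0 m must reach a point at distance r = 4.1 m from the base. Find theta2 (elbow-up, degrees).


cos(theta2) = (r^2 - L1^2 - L2^2) / (2*L1*L2)
cos(theta2) = (16.81 - 26.01 - 4.0) / 20.4
cos(theta2) = -0.647059
theta2 = 130.3202 degrees


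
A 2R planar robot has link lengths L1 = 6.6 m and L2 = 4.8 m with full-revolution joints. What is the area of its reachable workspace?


r_max = L1 + L2 = 11.4 m
r_min = |L1 - L2| = 1.8 m
Area = pi*(r_max^2 - r_min^2)
= pi*(129.96 - 3.24)
= pi * 126.72
= 398.1026 m^2


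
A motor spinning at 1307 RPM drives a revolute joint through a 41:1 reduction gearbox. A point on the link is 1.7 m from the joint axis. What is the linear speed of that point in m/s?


omega_motor = 1307 * 2*pi/60 = 136.8687 rad/s
omega_joint = omega_motor / 41 = 3.3383 rad/s
v = omega_joint * r = 3.3383 * 1.7
= 5.675 m/s


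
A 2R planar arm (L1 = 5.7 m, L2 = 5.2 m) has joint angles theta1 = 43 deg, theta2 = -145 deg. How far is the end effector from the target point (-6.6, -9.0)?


End effector via forward kinematics:
x = L1*cos(t1) + L2*cos(t1+t2) = 3.0876
y = L1*sin(t1) + L2*sin(t1+t2) = -1.199
Distance to target:
d = sqrt((-6.6 - 3.0876)^2 + (-9.0 - -1.199)^2)
= sqrt(93.8491 + 60.856)
= 12.438 m


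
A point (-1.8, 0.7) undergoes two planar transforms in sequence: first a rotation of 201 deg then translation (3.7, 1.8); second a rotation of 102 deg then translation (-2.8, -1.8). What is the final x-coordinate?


After transform 1:
x1 = cos(201)*-1.8 - sin(201)*0.7 + 3.7 = 5.6313
y1 = sin(201)*-1.8 + cos(201)*0.7 + 1.8 = 1.7916
After transform 2:
x2 = cos(102)*5.6313 - sin(102)*1.7916 + -2.8
= -5.7232


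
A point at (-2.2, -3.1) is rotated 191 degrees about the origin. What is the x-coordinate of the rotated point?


x' = x*cos(theta) - y*sin(theta)
cos(191 deg) = -0.9816, sin(191 deg) = -0.1908
x' = -2.2 * -0.9816 - -3.1 * -0.1908
= 2.1596 - 0.5915
= 1.5681


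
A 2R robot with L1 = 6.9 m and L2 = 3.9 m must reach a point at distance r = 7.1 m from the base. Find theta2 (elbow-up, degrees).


cos(theta2) = (r^2 - L1^2 - L2^2) / (2*L1*L2)
cos(theta2) = (50.41 - 47.61 - 15.21) / 53.82
cos(theta2) = -0.230583
theta2 = 103.3314 degrees


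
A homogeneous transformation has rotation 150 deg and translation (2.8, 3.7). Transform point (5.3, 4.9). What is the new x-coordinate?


x' = cos(theta)*px - sin(theta)*py + tx
= -0.866*5.3 - 0.5*4.9 + 2.8
= -4.2399


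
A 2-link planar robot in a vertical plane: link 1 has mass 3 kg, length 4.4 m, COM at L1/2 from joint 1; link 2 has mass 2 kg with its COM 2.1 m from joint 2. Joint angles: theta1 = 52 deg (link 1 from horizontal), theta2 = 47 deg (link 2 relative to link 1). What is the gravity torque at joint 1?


Horizontal distance from joint 1 to link-1 COM:
  x_c1 = (L1/2)*cos(t1) = 2.2 * 0.6157 = 1.3545 m
Horizontal distance from joint 1 to link-2 COM:
  x_c2 = L1*cos(t1) + Lc2*cos(t1+t2)
       = 4.4*0.6157 + 2.1*-0.1564 = 2.3804 m
tau1 = m1*g*x_c1 + m2*g*x_c2
     = 3*9.81*1.3545 + 2*9.81*2.3804
     = 39.8616 + 46.7034
     = 86.565 Nm


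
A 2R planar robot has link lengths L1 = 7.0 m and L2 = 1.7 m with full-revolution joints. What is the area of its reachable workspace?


r_max = L1 + L2 = 8.7 m
r_min = |L1 - L2| = 5.3 m
Area = pi*(r_max^2 - r_min^2)
= pi*(75.69 - 28.09)
= pi * 47.6
= 149.5398 m^2


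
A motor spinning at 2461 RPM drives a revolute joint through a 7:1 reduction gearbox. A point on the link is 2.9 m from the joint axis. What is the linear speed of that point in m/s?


omega_motor = 2461 * 2*pi/60 = 257.7153 rad/s
omega_joint = omega_motor / 7 = 36.8165 rad/s
v = omega_joint * r = 36.8165 * 2.9
= 106.7678 m/s


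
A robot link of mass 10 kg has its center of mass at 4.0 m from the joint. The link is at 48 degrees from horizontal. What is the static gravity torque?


tau = m*g*L*cos(angle)
= 10 * 9.81 * 4.0 * cos(48 deg)
= 10 * 9.81 * 4.0 * 0.6691
= 262.5668 Nm


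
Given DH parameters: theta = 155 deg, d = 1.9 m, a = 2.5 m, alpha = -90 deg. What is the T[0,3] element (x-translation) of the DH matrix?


T[0,3] = a * cos(theta)
= 2.5 * cos(155 deg)
= 2.5 * -0.9063
= -2.2658


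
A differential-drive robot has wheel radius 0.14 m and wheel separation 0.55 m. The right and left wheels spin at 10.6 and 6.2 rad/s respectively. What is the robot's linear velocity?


vR = r*wR = 0.14*10.6 = 1.484 m/s
vL = r*wL = 0.14*6.2 = 0.868 m/s
v = (vR+vL)/2 = 1.176 m/s
omega = (vR-vL)/L = 1.12 rad/s
linear velocity = 1.176 m/s


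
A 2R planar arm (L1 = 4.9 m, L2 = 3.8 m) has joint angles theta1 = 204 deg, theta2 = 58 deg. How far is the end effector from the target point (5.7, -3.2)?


End effector via forward kinematics:
x = L1*cos(t1) + L2*cos(t1+t2) = -5.0052
y = L1*sin(t1) + L2*sin(t1+t2) = -5.756
Distance to target:
d = sqrt((5.7 - -5.0052)^2 + (-3.2 - -5.756)^2)
= sqrt(114.602 + 6.5333)
= 11.0061 m


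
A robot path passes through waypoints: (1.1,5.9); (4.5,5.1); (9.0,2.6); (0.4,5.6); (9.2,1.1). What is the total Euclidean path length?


Segment lengths:
  seg1 = sqrt((3.4)^2 + (-0.8)^2) = 3.4928
  seg2 = sqrt((4.5)^2 + (-2.5)^2) = 5.1478
  seg3 = sqrt((-8.6)^2 + (3.0)^2) = 9.1082
  seg4 = sqrt((8.8)^2 + (-4.5)^2) = 9.8838
Total = 27.6327


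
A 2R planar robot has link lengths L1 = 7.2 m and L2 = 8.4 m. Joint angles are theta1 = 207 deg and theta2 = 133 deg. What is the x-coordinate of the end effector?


Convert angles to radians: theta1 = 3.6128, theta2 = 2.3213
x = L1*cos(theta1) + L2*cos(theta1+theta2)
x = -6.4152 + 7.8934
x = 1.4782


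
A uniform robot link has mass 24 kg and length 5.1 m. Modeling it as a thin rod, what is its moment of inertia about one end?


I = (1/3) * m * L^2
= (1/3) * 24 * 5.1^2
= 0.333333 * 24 * 26.01
= 208.08 kg*m^2


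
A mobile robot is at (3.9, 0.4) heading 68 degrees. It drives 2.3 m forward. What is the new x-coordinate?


x_new = x0 + d*cos(theta)
= 3.9 + 2.3*cos(68)
= 3.9 + 0.8616
= 4.7616


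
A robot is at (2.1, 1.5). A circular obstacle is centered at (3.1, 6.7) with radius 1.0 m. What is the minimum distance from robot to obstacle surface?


center_dist = sqrt((2.1-3.1)^2 + (1.5-6.7)^2)
= sqrt(1.0 + 27.04)
= 5.2953
min_dist = center_dist - radius = 5.2953 - 1.0 = 4.2953 m


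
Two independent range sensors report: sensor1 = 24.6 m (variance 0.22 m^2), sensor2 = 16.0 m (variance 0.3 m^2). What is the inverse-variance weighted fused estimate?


w1 = (1/var1) / (1/var1 + 1/var2)
   = 4.5455 / (4.5455 + 3.3333) = 0.5769
w2 = 1 - w1 = 0.4231
fused = w1*s1 + w2*s2 = 14.1923 + 6.7692
= 20.9615 m


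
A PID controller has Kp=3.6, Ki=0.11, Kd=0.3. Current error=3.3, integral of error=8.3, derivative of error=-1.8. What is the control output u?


u = Kp*e + Ki*int(e) + Kd*de/dt
= 3.6*3.3 + 0.11*8.3 + 0.3*(-1.8)
= 11.88 + 0.913 + -0.54
= 12.253


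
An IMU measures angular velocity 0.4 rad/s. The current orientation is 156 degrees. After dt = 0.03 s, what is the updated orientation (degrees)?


delta_theta = w * dt = 0.4 * 0.03 = 0.012 rad
= 0.6875 deg
theta_new = 156 + 0.6875 = 156.6875 deg


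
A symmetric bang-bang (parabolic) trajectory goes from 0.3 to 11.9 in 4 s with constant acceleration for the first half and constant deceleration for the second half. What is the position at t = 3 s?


Symmetric rest-to-rest: each phase covers (pf-p0)/2 in time T/2. 0.5*a*(T/2)^2 = (pf-p0)/2 => a = 4*(pf-p0)/T^2
a = 4*(11.9-0.3)/4^2 = 2.9
t = 3 is in the deceleration phase (t > T/2).
p = pf - 0.5*a*(T-t)^2 = 11.9 - 0.5*2.9*1^2
= 10.45


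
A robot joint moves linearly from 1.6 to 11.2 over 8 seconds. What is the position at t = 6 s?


s = t/T = 6/8 = 0.75
p(t) = p0 + (pf-p0)*s
= 1.6 + (11.2 - 1.6) * 0.75
= 8.8


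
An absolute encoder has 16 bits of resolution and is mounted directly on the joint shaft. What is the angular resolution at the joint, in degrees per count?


counts = 2^16 = 65536
resolution = 360 / 65536
= 0.0055 deg/count
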